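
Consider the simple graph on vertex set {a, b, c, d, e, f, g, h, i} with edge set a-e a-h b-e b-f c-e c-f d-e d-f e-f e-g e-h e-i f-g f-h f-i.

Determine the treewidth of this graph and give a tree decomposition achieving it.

Each bag holds 3 vertices, so the decomposition has width 2, which upper-bounds the treewidth. On the other hand G contains the 3-clique {a, e, h}. A clique must lie in a single bag of any decomposition, so no decomposition can have width below 2. Therefore the treewidth is 2.

Treewidth 2.
One optimal decomposition is:
Bags: B1 = {b, e, f}  B2 = {e, f, i}  B3 = {d, e, f}  B4 = {c, e, f}  B5 = {e, f, h}  B6 = {e, f, g}  B7 = {a, e, h}
Tree: B1–B2, B2–B3, B2–B4, B1–B5, B4–B6, B5–B7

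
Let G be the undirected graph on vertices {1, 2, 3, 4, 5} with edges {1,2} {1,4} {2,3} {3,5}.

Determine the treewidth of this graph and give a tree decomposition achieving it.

Every bag has size at most 2, so the width is 2 − 1 = 1 and tw(G) ≤ 1. G has an edge, so its treewidth is at least 1. The upper and lower bounds meet at 1, so that is the treewidth.

Treewidth 1.
One such decomposition:
Bags: B1 = {1, 4}  B2 = {1, 2}  B3 = {2, 3}  B4 = {3, 5}
Tree: B1–B2, B2–B3, B3–B4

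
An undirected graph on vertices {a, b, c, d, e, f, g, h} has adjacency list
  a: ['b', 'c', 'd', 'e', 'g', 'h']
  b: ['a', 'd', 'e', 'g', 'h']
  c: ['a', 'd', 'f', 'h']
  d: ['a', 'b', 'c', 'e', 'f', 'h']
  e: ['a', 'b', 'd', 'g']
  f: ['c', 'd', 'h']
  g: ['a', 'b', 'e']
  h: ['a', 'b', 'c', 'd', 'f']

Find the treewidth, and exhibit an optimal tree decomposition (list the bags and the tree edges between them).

Every bag has size at most 4, so the width is 4 − 1 = 3 and tw(G) ≤ 3. For the lower bound, the 4 vertices {a, b, d, e} are pairwise adjacent, and any tree decomposition puts a clique entirely inside one bag — forcing width ≥ 3. Hence tw(G) = 3 exactly.

Treewidth 3.
Bags: B1 = {a, c, d, h}  B2 = {a, b, d, h}  B3 = {a, b, d, e}  B4 = {a, b, e, g}  B5 = {c, d, f, h}
Tree: B1–B2, B2–B3, B3–B4, B1–B5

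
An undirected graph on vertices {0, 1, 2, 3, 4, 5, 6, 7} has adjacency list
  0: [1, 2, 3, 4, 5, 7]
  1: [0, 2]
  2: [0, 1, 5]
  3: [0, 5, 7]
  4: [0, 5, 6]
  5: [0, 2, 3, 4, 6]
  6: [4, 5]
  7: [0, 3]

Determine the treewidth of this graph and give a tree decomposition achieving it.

Each bag holds 3 vertices, so the decomposition has width 2, which upper-bounds the treewidth. For the lower bound, the 3 vertices {0, 1, 2} are pairwise adjacent, and any tree decomposition puts a clique entirely inside one bag — forcing width ≥ 2. Hence tw(G) = 2 exactly.

Treewidth 2.
Bags: B1 = {0, 2, 5}  B2 = {0, 1, 2}  B3 = {0, 4, 5}  B4 = {0, 3, 5}  B5 = {0, 3, 7}  B6 = {4, 5, 6}
Tree: B1–B2, B1–B3, B1–B4, B4–B5, B3–B6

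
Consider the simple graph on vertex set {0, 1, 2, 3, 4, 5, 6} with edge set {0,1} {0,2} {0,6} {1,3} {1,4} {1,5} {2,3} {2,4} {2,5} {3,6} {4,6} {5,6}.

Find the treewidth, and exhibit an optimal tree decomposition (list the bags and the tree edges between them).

Every bag has size at most 4, so the width is 4 − 1 = 3 and tw(G) ≤ 3. For the lower bound: the 4 vertex sets {3,6}, {1,4}, {2}, {5} are disjoint, each induces a connected subgraph, and every pair is joined by at least one edge of G. Contracting each set to a single vertex therefore yields K_{4} as a minor, and since treewidth is minor-monotone, tw(G) ≥ tw(K_{4}) = 3. Hence tw(G) = 3 exactly.

Treewidth 3.
One optimal decomposition is:
Bags: B1 = {1, 2, 3, 6}  B2 = {1, 2, 4, 6}  B3 = {1, 2, 5, 6}  B4 = {0, 1, 2, 6}
Tree: B1–B2, B2–B3, B3–B4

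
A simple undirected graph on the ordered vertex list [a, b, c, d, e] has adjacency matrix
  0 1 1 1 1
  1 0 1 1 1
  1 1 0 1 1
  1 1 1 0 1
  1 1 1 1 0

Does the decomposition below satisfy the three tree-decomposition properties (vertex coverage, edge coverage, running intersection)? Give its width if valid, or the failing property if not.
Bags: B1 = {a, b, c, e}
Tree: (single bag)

A tree decomposition must satisfy three properties: every vertex lies in some bag; for every edge, both endpoints lie together in some bag; and for every vertex, the bags containing it form a connected subtree. Here vertex d appears in no bag, so the decomposition is invalid.

No — vertex d appears in no bag.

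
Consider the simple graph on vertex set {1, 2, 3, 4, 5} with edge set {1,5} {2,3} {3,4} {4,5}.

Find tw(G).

1

A width-1 tree decomposition is:
Bags: B1 = {1, 5}  B2 = {4, 5}  B3 = {3, 4}  B4 = {2, 3}
Tree: B1–B2, B2–B3, B3–B4
Each bag holds 2 vertices, so the decomposition has width 1, which upper-bounds the treewidth. Since G has at least one edge (e.g. 1–5), it is not an edgeless graph, so tw(G) ≥ 1. Hence tw(G) = 1 exactly.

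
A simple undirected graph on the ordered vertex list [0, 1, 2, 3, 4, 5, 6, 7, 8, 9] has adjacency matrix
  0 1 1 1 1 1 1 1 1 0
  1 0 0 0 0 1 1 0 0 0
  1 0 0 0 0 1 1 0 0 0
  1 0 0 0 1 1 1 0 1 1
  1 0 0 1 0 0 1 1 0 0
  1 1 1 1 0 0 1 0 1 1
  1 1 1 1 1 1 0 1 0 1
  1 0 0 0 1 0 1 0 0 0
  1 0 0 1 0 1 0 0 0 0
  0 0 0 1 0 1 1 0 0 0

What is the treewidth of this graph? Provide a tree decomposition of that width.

Treewidth 3.
One optimal decomposition is:
Bags: B1 = {0, 1, 5, 6}  B2 = {0, 2, 5, 6}  B3 = {0, 3, 5, 6}  B4 = {0, 3, 4, 6}  B5 = {0, 3, 5, 8}  B6 = {0, 4, 6, 7}  B7 = {3, 5, 6, 9}
Tree: B1–B2, B1–B3, B3–B4, B3–B5, B4–B6, B3–B7

The largest bag has 4 vertices, giving width 3; this decomposition certifies tw(G) ≤ 3. On the other hand G contains the 4-clique {0, 3, 5, 8}. A clique must lie in a single bag of any decomposition, so no decomposition can have width below 3. The upper and lower bounds meet at 3, so that is the treewidth.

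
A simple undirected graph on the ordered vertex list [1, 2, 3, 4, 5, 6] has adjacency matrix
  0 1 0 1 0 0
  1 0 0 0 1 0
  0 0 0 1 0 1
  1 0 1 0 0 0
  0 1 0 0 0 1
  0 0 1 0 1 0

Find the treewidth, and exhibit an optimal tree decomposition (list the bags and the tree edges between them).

The largest bag has 3 vertices, giving width 2; this decomposition certifies tw(G) ≤ 2. The edges 4–1–2–5–6–3–4 form a cycle, so G is not a tree and its treewidth is at least 2. Combining the bounds, tw(G) = 2.

Treewidth 2.
Bags: B1 = {1, 2, 4}  B2 = {2, 4, 5}  B3 = {4, 5, 6}  B4 = {3, 4, 6}
Tree: B1–B2, B2–B3, B3–B4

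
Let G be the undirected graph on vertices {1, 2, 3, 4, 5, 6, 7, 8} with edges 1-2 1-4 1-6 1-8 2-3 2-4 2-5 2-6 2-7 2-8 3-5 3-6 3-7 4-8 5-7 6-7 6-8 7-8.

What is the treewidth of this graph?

3

A width-3 tree decomposition is:
Bags: B1 = {2, 6, 7, 8}  B2 = {2, 3, 6, 7}  B3 = {2, 3, 5, 7}  B4 = {1, 2, 6, 8}  B5 = {1, 2, 4, 8}
Tree: B1–B2, B2–B3, B1–B4, B4–B5
Each bag holds 4 vertices, so the decomposition has width 3, which upper-bounds the treewidth. On the other hand G contains the 4-clique {1, 2, 4, 8}. A clique must lie in a single bag of any decomposition, so no decomposition can have width below 3. The upper and lower bounds meet at 3, so that is the treewidth.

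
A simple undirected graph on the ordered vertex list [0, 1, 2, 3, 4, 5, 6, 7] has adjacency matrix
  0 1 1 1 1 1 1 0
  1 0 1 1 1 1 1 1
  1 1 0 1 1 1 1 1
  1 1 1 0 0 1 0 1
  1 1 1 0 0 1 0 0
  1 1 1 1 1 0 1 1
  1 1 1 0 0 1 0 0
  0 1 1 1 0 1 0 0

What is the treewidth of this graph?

A width-4 tree decomposition is:
Bags: B1 = {0, 1, 2, 4, 5}  B2 = {0, 1, 2, 3, 5}  B3 = {1, 2, 3, 5, 7}  B4 = {0, 1, 2, 5, 6}
Tree: B1–B2, B2–B3, B1–B4
Each bag holds 5 vertices, so the decomposition has width 4, which upper-bounds the treewidth. For the lower bound, the 5 vertices {0, 1, 2, 3, 5} are pairwise adjacent, and any tree decomposition puts a clique entirely inside one bag — forcing width ≥ 4. Hence tw(G) = 4 exactly.

4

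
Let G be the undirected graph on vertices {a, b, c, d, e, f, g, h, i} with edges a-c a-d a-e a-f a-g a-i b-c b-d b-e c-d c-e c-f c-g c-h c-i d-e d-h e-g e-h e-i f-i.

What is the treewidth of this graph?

A width-3 tree decomposition is:
Bags: B1 = {a, c, e, g}  B2 = {a, c, e, i}  B3 = {a, c, d, e}  B4 = {a, c, f, i}  B5 = {b, c, d, e}  B6 = {c, d, e, h}
Tree: B1–B2, B1–B3, B2–B4, B3–B5, B3–B6
The largest bag has 4 vertices, giving width 3; this decomposition certifies tw(G) ≤ 3. For the lower bound, the 4 vertices {c, d, e, h} are pairwise adjacent, and any tree decomposition puts a clique entirely inside one bag — forcing width ≥ 3. The upper and lower bounds meet at 3, so that is the treewidth.

3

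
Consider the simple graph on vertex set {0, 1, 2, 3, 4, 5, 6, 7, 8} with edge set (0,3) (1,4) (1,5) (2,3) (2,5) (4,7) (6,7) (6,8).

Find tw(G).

1

A width-1 tree decomposition is:
Bags: B1 = {6, 8}  B2 = {6, 7}  B3 = {4, 7}  B4 = {1, 4}  B5 = {1, 5}  B6 = {2, 5}  B7 = {2, 3}  B8 = {0, 3}
Tree: B1–B2, B2–B3, B3–B4, B4–B5, B5–B6, B6–B7, B7–B8
Every bag has size at most 2, so the width is 2 − 1 = 1 and tw(G) ≤ 1. G has an edge, so its treewidth is at least 1. Combining the bounds, tw(G) = 1.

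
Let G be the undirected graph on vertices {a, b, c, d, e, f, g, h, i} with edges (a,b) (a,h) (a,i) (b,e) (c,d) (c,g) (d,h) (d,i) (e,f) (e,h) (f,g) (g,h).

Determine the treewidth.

3

A width-3 tree decomposition is:
Bags: B1 = {a, b, d, i}  B2 = {a, b, d, h}  B3 = {b, d, e, h}  B4 = {c, d, e, h}  B5 = {c, e, g, h}  B6 = {c, e, f, g}
Tree: B1–B2, B2–B3, B3–B4, B4–B5, B5–B6
Each bag holds 4 vertices, so the decomposition has width 3, which upper-bounds the treewidth. For the lower bound: the 4 vertex sets {a,b,i}, {d}, {h}, {c,e,f,g} are disjoint, each induces a connected subgraph, and every pair is joined by at least one edge of G. Contracting each set to a single vertex therefore yields K_{4} as a minor, and since treewidth is minor-monotone, tw(G) ≥ tw(K_{4}) = 3. Combining the bounds, tw(G) = 3.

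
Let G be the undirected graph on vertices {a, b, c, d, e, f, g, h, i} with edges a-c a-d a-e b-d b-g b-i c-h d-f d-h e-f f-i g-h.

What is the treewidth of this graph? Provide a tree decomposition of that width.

Treewidth 3.
One optimal decomposition is:
Bags: B1 = {b, g, h, i}  B2 = {b, d, h, i}  B3 = {d, f, h, i}  B4 = {c, d, f, h}  B5 = {a, c, d, f}  B6 = {a, c, e, f}
Tree: B1–B2, B2–B3, B3–B4, B4–B5, B5–B6

Each bag holds 4 vertices, so the decomposition has width 3, which upper-bounds the treewidth. For the lower bound: the 4 vertex sets {b,g,i}, {h}, {d}, {a,c,e,f} are disjoint, each induces a connected subgraph, and every pair is joined by at least one edge of G. Contracting each set to a single vertex therefore yields K_{4} as a minor, and since treewidth is minor-monotone, tw(G) ≥ tw(K_{4}) = 3. Combining the bounds, tw(G) = 3.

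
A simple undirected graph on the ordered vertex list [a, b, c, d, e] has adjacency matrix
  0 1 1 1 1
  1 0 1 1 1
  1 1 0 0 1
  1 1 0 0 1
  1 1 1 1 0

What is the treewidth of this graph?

3

A width-3 tree decomposition is:
Bags: B1 = {a, b, d, e}  B2 = {a, b, c, e}
Tree: B1–B2
The largest bag has 4 vertices, giving width 3; this decomposition certifies tw(G) ≤ 3. Conversely, {a, b, d, e} is a clique of size 4, and the vertices of any clique must share a bag in every tree decomposition; so some bag has ≥ 4 vertices and tw(G) ≥ 3. Hence tw(G) = 3 exactly.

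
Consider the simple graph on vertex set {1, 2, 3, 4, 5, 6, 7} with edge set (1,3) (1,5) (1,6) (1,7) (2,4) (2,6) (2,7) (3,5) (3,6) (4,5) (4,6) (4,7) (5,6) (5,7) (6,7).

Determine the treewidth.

3

A width-3 tree decomposition is:
Bags: B1 = {4, 5, 6, 7}  B2 = {2, 4, 6, 7}  B3 = {1, 5, 6, 7}  B4 = {1, 3, 5, 6}
Tree: B1–B2, B1–B3, B3–B4
Every bag has size at most 4, so the width is 4 − 1 = 3 and tw(G) ≤ 3. On the other hand G contains the 4-clique {2, 4, 6, 7}. A clique must lie in a single bag of any decomposition, so no decomposition can have width below 3. The upper and lower bounds meet at 3, so that is the treewidth.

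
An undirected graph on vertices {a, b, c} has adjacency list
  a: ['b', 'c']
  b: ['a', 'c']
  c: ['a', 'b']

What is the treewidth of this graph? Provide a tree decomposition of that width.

Treewidth 2.
One such decomposition:
Bags: B1 = {a, b, c}
Tree: (single bag)

With just one bag of size 3, the width is 3 − 1 = 2, so tw(G) ≤ 2. For the lower bound, the 3 vertices {a, b, c} are pairwise adjacent, and any tree decomposition puts a clique entirely inside one bag — forcing width ≥ 2. Hence tw(G) = 2 exactly.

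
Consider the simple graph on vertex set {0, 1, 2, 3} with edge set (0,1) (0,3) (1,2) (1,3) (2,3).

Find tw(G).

2

A width-2 tree decomposition is:
Bags: B1 = {0, 1, 3}  B2 = {1, 2, 3}
Tree: B1–B2
Each bag holds 3 vertices, so the decomposition has width 2, which upper-bounds the treewidth. For the lower bound, the 3 vertices {0, 1, 3} are pairwise adjacent, and any tree decomposition puts a clique entirely inside one bag — forcing width ≥ 2. Combining the bounds, tw(G) = 2.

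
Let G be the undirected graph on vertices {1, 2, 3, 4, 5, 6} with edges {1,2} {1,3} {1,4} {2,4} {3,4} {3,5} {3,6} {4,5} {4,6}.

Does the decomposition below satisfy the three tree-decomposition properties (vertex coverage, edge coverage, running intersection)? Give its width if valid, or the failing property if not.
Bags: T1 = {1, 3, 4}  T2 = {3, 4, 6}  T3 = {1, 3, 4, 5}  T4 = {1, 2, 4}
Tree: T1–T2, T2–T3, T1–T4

No — bags containing vertex 1 are not connected in the tree.

A tree decomposition must satisfy three properties: every vertex lies in some bag; for every edge, both endpoints lie together in some bag; and for every vertex, the bags containing it form a connected subtree. Here bags containing vertex 1 are not connected in the tree, so the decomposition is invalid.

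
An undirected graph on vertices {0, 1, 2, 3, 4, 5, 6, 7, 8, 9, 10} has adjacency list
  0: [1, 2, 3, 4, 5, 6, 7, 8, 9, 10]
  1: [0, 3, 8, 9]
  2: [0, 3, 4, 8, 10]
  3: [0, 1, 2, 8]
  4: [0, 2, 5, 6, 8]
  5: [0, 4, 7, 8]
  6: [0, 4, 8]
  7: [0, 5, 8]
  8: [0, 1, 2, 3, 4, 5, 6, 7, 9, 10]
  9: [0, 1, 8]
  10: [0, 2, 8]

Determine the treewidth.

3

A width-3 tree decomposition is:
Bags: B1 = {0, 4, 6, 8}  B2 = {0, 2, 4, 8}  B3 = {0, 2, 3, 8}  B4 = {0, 4, 5, 8}  B5 = {0, 1, 3, 8}  B6 = {0, 1, 8, 9}  B7 = {0, 5, 7, 8}  B8 = {0, 2, 8, 10}
Tree: B1–B2, B2–B3, B2–B4, B3–B5, B5–B6, B4–B7, B2–B8
The largest bag has 4 vertices, giving width 3; this decomposition certifies tw(G) ≤ 3. Conversely, {0, 1, 8, 9} is a clique of size 4, and the vertices of any clique must share a bag in every tree decomposition; so some bag has ≥ 4 vertices and tw(G) ≥ 3. The upper and lower bounds meet at 3, so that is the treewidth.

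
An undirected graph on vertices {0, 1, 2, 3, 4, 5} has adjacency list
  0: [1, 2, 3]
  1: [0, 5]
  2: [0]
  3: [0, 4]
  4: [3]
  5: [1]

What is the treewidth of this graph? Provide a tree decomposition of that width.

Each bag holds 2 vertices, so the decomposition has width 1, which upper-bounds the treewidth. Since G has at least one edge (e.g. 1–5), it is not an edgeless graph, so tw(G) ≥ 1. The upper and lower bounds meet at 1, so that is the treewidth.

Treewidth 1.
One such decomposition:
Bags: B1 = {1, 5}  B2 = {0, 1}  B3 = {0, 2}  B4 = {0, 3}  B5 = {3, 4}
Tree: B1–B2, B2–B3, B3–B4, B4–B5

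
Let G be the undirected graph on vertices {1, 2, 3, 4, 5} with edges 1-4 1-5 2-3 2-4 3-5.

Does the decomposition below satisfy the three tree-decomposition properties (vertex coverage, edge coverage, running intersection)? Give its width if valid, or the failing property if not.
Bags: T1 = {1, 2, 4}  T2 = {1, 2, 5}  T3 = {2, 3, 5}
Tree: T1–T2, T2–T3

Yes; width 2.

Every vertex of G appears in some bag (union = {1, 2, 3, 4, 5}); every edge is covered by a bag; and for each vertex v the set of bags containing v is connected in the bag tree. The decomposition is therefore valid. The largest bag has 3 vertices, so the width is 2.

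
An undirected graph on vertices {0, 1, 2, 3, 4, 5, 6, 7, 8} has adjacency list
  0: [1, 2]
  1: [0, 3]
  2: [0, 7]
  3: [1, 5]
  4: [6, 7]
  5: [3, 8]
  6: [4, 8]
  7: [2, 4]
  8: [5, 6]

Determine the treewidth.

A width-2 tree decomposition is:
Bags: B1 = {2, 4, 7}  B2 = {2, 4, 6}  B3 = {2, 6, 8}  B4 = {2, 5, 8}  B5 = {2, 3, 5}  B6 = {1, 2, 3}  B7 = {0, 1, 2}
Tree: B1–B2, B2–B3, B3–B4, B4–B5, B5–B6, B6–B7
The largest bag has 3 vertices, giving width 2; this decomposition certifies tw(G) ≤ 2. The edges 2–7–4–6–8–5–3–1–0–2 form a cycle, so G is not a tree and its treewidth is at least 2. The upper and lower bounds meet at 2, so that is the treewidth.

2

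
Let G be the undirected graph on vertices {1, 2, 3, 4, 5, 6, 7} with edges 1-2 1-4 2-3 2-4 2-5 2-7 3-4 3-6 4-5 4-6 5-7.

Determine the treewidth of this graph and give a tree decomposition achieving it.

Treewidth 2.
One optimal decomposition is:
Bags: B1 = {2, 3, 4}  B2 = {2, 4, 5}  B3 = {1, 2, 4}  B4 = {2, 5, 7}  B5 = {3, 4, 6}
Tree: B1–B2, B1–B3, B2–B4, B1–B5

Every bag has size at most 3, so the width is 3 − 1 = 2 and tw(G) ≤ 2. For the lower bound, the 3 vertices {1, 2, 4} are pairwise adjacent, and any tree decomposition puts a clique entirely inside one bag — forcing width ≥ 2. The upper and lower bounds meet at 2, so that is the treewidth.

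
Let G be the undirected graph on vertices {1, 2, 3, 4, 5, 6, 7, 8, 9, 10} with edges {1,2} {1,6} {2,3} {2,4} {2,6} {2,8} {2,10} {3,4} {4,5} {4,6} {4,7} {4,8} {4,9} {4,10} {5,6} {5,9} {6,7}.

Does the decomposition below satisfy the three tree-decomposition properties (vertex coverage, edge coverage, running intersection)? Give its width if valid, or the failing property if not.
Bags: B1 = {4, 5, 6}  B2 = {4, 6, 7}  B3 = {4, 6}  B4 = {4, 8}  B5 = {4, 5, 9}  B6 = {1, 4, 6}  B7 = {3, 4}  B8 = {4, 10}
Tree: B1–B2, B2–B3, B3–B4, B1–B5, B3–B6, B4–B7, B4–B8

A tree decomposition must satisfy three properties: every vertex lies in some bag; for every edge, both endpoints lie together in some bag; and for every vertex, the bags containing it form a connected subtree. Here vertex 2 appears in no bag, so the decomposition is invalid.

No — vertex 2 appears in no bag.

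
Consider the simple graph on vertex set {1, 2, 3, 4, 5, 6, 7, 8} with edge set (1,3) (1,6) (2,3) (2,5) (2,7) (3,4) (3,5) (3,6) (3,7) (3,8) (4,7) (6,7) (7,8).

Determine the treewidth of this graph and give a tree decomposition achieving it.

Treewidth 2.
Bags: B1 = {3, 6, 7}  B2 = {2, 3, 7}  B3 = {1, 3, 6}  B4 = {3, 4, 7}  B5 = {3, 7, 8}  B6 = {2, 3, 5}
Tree: B1–B2, B1–B3, B2–B4, B2–B5, B2–B6

Each bag holds 3 vertices, so the decomposition has width 2, which upper-bounds the treewidth. Conversely, {1, 3, 6} is a clique of size 3, and the vertices of any clique must share a bag in every tree decomposition; so some bag has ≥ 3 vertices and tw(G) ≥ 2. Hence tw(G) = 2 exactly.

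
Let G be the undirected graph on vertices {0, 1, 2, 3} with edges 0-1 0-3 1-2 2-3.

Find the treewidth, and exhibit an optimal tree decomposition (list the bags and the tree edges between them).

The largest bag has 3 vertices, giving width 2; this decomposition certifies tw(G) ≤ 2. The edges 1–2–3–0–1 form a cycle, so G is not a tree and its treewidth is at least 2. Combining the bounds, tw(G) = 2.

Treewidth 2.
One such decomposition:
Bags: B1 = {1, 2, 3}  B2 = {0, 1, 3}
Tree: B1–B2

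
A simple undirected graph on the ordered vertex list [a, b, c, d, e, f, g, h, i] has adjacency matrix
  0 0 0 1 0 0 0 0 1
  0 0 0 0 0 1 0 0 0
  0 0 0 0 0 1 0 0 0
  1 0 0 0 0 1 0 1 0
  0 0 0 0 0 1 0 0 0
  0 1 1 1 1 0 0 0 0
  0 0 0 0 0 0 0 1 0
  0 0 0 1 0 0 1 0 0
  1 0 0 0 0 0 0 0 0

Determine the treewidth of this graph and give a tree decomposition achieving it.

Treewidth 1.
One optimal decomposition is:
Bags: B1 = {e, f}  B2 = {b, f}  B3 = {d, f}  B4 = {a, d}  B5 = {d, h}  B6 = {a, i}  B7 = {g, h}  B8 = {c, f}
Tree: B1–B2, B1–B3, B3–B4, B4–B5, B4–B6, B5–B7, B1–B8

Every bag has size at most 2, so the width is 2 − 1 = 1 and tw(G) ≤ 1. Any graph with an edge has treewidth ≥ 1, and G has the edge f–e. Therefore the treewidth is 1.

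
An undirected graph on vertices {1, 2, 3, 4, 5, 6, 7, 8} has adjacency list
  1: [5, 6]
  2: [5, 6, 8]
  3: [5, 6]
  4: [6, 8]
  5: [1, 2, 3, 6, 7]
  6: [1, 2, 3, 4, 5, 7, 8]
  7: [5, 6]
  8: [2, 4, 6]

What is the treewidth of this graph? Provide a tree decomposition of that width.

Treewidth 2.
Bags: B1 = {2, 5, 6}  B2 = {3, 5, 6}  B3 = {2, 6, 8}  B4 = {1, 5, 6}  B5 = {4, 6, 8}  B6 = {5, 6, 7}
Tree: B1–B2, B1–B3, B2–B4, B3–B5, B1–B6

Every bag has size at most 3, so the width is 3 − 1 = 2 and tw(G) ≤ 2. Conversely, {2, 6, 8} is a clique of size 3, and the vertices of any clique must share a bag in every tree decomposition; so some bag has ≥ 3 vertices and tw(G) ≥ 2. Therefore the treewidth is 2.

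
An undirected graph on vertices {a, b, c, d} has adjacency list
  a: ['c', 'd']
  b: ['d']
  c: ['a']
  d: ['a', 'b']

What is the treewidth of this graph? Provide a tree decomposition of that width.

The largest bag has 2 vertices, giving width 1; this decomposition certifies tw(G) ≤ 1. Since G has at least one edge (e.g. d–a), it is not an edgeless graph, so tw(G) ≥ 1. Hence tw(G) = 1 exactly.

Treewidth 1.
One optimal decomposition is:
Bags: B1 = {a, d}  B2 = {b, d}  B3 = {a, c}
Tree: B1–B2, B1–B3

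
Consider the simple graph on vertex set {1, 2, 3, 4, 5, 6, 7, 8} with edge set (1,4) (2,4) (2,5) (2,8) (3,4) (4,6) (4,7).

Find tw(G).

A width-1 tree decomposition is:
Bags: B1 = {4, 7}  B2 = {3, 4}  B3 = {2, 4}  B4 = {2, 8}  B5 = {4, 6}  B6 = {2, 5}  B7 = {1, 4}
Tree: B1–B2, B1–B3, B3–B4, B1–B5, B3–B6, B5–B7
Every bag has size at most 2, so the width is 2 − 1 = 1 and tw(G) ≤ 1. Since G has at least one edge (e.g. 7–4), it is not an edgeless graph, so tw(G) ≥ 1. Combining the bounds, tw(G) = 1.

1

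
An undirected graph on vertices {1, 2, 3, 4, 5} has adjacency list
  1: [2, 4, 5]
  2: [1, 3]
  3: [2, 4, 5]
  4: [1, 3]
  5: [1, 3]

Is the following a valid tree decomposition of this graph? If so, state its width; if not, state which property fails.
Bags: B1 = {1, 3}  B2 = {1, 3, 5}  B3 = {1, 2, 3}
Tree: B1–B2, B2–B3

No — vertex 4 appears in no bag.

A tree decomposition must satisfy three properties: every vertex lies in some bag; for every edge, both endpoints lie together in some bag; and for every vertex, the bags containing it form a connected subtree. Here vertex 4 appears in no bag, so the decomposition is invalid.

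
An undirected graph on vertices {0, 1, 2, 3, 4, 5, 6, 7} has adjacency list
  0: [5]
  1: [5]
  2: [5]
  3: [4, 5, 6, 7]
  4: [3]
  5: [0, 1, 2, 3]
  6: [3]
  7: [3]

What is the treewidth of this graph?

A width-1 tree decomposition is:
Bags: B1 = {3, 6}  B2 = {3, 5}  B3 = {1, 5}  B4 = {3, 4}  B5 = {2, 5}  B6 = {0, 5}  B7 = {3, 7}
Tree: B1–B2, B2–B3, B2–B4, B3–B5, B5–B6, B2–B7
Each bag holds 2 vertices, so the decomposition has width 1, which upper-bounds the treewidth. Since G has at least one edge (e.g. 3–6), it is not an edgeless graph, so tw(G) ≥ 1. Therefore the treewidth is 1.

1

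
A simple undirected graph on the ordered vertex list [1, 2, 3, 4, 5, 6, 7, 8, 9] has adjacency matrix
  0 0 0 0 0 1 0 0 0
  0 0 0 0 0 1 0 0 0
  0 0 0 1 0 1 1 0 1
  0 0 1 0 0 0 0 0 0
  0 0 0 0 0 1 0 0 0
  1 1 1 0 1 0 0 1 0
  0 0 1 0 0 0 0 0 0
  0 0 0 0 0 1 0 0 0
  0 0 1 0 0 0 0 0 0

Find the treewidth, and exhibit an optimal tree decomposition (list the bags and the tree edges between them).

Every bag has size at most 2, so the width is 2 − 1 = 1 and tw(G) ≤ 1. Since G has at least one edge (e.g. 3–6), it is not an edgeless graph, so tw(G) ≥ 1. Therefore the treewidth is 1.

Treewidth 1.
Bags: B1 = {3, 6}  B2 = {6, 8}  B3 = {3, 9}  B4 = {5, 6}  B5 = {3, 4}  B6 = {3, 7}  B7 = {2, 6}  B8 = {1, 6}
Tree: B1–B2, B1–B3, B1–B4, B1–B5, B5–B6, B4–B7, B7–B8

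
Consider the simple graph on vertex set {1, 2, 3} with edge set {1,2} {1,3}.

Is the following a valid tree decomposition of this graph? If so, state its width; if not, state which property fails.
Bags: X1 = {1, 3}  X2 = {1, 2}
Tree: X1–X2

Every vertex of G appears in some bag (union = {1, 2, 3}); every edge is covered by a bag; and for each vertex v the set of bags containing v is connected in the bag tree. The decomposition is therefore valid. The largest bag has 2 vertices, so the width is 1.

Yes; width 1.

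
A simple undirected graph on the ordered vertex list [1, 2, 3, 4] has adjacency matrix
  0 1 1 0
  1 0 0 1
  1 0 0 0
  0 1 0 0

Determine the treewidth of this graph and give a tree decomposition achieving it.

Every bag has size at most 2, so the width is 2 − 1 = 1 and tw(G) ≤ 1. Since G has at least one edge (e.g. 4–2), it is not an edgeless graph, so tw(G) ≥ 1. Hence tw(G) = 1 exactly.

Treewidth 1.
Bags: B1 = {2, 4}  B2 = {1, 2}  B3 = {1, 3}
Tree: B1–B2, B2–B3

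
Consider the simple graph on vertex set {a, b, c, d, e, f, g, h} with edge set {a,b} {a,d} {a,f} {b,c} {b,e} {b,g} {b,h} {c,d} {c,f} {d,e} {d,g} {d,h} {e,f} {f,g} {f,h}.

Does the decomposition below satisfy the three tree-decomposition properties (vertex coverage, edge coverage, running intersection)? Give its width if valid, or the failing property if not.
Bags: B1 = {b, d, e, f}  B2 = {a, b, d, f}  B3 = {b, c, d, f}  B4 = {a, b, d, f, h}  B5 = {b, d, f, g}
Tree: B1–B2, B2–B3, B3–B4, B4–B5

No — bags containing vertex a are not connected in the tree.

A tree decomposition must satisfy three properties: every vertex lies in some bag; for every edge, both endpoints lie together in some bag; and for every vertex, the bags containing it form a connected subtree. Here bags containing vertex a are not connected in the tree, so the decomposition is invalid.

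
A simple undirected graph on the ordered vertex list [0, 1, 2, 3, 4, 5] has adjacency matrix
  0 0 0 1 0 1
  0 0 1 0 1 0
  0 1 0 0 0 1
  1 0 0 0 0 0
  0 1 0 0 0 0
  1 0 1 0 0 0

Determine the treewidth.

A width-1 tree decomposition is:
Bags: B1 = {0, 3}  B2 = {0, 5}  B3 = {2, 5}  B4 = {1, 2}  B5 = {1, 4}
Tree: B1–B2, B2–B3, B3–B4, B4–B5
Every bag has size at most 2, so the width is 2 − 1 = 1 and tw(G) ≤ 1. G has an edge, so its treewidth is at least 1. Combining the bounds, tw(G) = 1.

1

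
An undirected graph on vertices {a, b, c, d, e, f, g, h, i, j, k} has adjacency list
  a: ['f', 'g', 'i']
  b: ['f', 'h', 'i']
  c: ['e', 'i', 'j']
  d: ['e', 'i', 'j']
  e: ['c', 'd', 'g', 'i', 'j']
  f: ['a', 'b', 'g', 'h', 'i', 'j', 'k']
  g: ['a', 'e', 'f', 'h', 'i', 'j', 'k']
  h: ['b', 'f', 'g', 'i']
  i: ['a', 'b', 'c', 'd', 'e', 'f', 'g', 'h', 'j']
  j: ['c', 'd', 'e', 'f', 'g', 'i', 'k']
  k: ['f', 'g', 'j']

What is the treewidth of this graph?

A width-3 tree decomposition is:
Bags: B1 = {a, f, g, i}  B2 = {f, g, i, j}  B3 = {f, g, h, i}  B4 = {b, f, h, i}  B5 = {f, g, j, k}  B6 = {e, g, i, j}  B7 = {c, e, i, j}  B8 = {d, e, i, j}
Tree: B1–B2, B2–B3, B3–B4, B2–B5, B2–B6, B6–B7, B7–B8
Every bag has size at most 4, so the width is 4 − 1 = 3 and tw(G) ≤ 3. On the other hand G contains the 4-clique {f, g, j, k}. A clique must lie in a single bag of any decomposition, so no decomposition can have width below 3. Combining the bounds, tw(G) = 3.

3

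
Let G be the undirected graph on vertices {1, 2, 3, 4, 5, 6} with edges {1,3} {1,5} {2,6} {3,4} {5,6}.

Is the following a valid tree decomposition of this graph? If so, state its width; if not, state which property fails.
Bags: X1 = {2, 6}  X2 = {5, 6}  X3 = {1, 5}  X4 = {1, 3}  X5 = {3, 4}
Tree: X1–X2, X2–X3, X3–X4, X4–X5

Checking the three conditions: (i) the bags cover all of {1, 2, 3, 4, 5, 6}; (ii) for each edge, some bag contains both endpoints; (iii) the bags containing any fixed vertex form a subtree. All hold, so the decomposition is valid with width 2 − 1 = 1.

Yes; width 1.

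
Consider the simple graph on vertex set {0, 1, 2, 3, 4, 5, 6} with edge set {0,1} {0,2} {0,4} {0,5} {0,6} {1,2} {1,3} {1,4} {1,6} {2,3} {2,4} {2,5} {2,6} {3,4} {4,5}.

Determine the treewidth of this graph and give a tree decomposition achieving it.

Treewidth 3.
One such decomposition:
Bags: B1 = {0, 1, 2, 4}  B2 = {1, 2, 3, 4}  B3 = {0, 2, 4, 5}  B4 = {0, 1, 2, 6}
Tree: B1–B2, B1–B3, B1–B4

Every bag has size at most 4, so the width is 4 − 1 = 3 and tw(G) ≤ 3. For the lower bound, the 4 vertices {0, 1, 2, 4} are pairwise adjacent, and any tree decomposition puts a clique entirely inside one bag — forcing width ≥ 3. Hence tw(G) = 3 exactly.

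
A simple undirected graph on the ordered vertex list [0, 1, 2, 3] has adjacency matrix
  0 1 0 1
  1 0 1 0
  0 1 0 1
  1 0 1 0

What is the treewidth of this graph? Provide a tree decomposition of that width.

Every bag has size at most 3, so the width is 3 − 1 = 2 and tw(G) ≤ 2. The edges 2–3–0–1–2 form a cycle, so G is not a tree and its treewidth is at least 2. Therefore the treewidth is 2.

Treewidth 2.
One such decomposition:
Bags: B1 = {0, 2, 3}  B2 = {0, 1, 2}
Tree: B1–B2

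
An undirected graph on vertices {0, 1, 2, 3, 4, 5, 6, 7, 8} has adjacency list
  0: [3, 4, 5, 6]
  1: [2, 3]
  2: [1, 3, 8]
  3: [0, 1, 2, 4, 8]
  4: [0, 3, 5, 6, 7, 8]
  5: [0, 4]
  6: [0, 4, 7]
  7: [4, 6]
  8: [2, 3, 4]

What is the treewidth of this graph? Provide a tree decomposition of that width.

Each bag holds 3 vertices, so the decomposition has width 2, which upper-bounds the treewidth. Conversely, {1, 2, 3} is a clique of size 3, and the vertices of any clique must share a bag in every tree decomposition; so some bag has ≥ 3 vertices and tw(G) ≥ 2. The upper and lower bounds meet at 2, so that is the treewidth.

Treewidth 2.
One such decomposition:
Bags: B1 = {3, 4, 8}  B2 = {2, 3, 8}  B3 = {0, 3, 4}  B4 = {1, 2, 3}  B5 = {0, 4, 6}  B6 = {4, 6, 7}  B7 = {0, 4, 5}
Tree: B1–B2, B1–B3, B2–B4, B3–B5, B5–B6, B3–B7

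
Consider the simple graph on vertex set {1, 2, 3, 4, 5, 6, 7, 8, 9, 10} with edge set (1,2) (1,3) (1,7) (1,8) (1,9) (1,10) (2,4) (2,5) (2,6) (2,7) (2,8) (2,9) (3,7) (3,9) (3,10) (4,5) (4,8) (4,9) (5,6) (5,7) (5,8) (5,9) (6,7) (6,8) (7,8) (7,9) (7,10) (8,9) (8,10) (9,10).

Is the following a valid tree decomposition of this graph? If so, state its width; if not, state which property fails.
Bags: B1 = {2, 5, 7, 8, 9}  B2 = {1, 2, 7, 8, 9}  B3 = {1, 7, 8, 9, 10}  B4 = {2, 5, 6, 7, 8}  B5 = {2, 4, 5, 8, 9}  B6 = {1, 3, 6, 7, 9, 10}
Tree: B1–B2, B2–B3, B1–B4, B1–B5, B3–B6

A tree decomposition must satisfy three properties: every vertex lies in some bag; for every edge, both endpoints lie together in some bag; and for every vertex, the bags containing it form a connected subtree. Here bags containing vertex 6 are not connected in the tree, so the decomposition is invalid.

No — bags containing vertex 6 are not connected in the tree.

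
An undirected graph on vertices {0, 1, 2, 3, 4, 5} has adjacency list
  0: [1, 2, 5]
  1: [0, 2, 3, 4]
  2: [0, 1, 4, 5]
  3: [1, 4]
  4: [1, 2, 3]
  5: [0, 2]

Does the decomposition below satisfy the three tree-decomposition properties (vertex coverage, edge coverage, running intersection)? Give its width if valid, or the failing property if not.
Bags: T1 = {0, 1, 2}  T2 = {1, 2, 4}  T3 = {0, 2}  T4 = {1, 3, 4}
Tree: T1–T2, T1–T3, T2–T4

No — vertex 5 appears in no bag.

A tree decomposition must satisfy three properties: every vertex lies in some bag; for every edge, both endpoints lie together in some bag; and for every vertex, the bags containing it form a connected subtree. Here vertex 5 appears in no bag, so the decomposition is invalid.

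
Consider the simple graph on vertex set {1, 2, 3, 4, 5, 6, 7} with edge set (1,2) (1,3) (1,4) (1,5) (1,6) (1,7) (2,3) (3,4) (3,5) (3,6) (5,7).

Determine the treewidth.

2

A width-2 tree decomposition is:
Bags: B1 = {1, 3, 5}  B2 = {1, 2, 3}  B3 = {1, 5, 7}  B4 = {1, 3, 6}  B5 = {1, 3, 4}
Tree: B1–B2, B1–B3, B1–B4, B2–B5
Every bag has size at most 3, so the width is 3 − 1 = 2 and tw(G) ≤ 2. On the other hand G contains the 3-clique {1, 2, 3}. A clique must lie in a single bag of any decomposition, so no decomposition can have width below 2. Therefore the treewidth is 2.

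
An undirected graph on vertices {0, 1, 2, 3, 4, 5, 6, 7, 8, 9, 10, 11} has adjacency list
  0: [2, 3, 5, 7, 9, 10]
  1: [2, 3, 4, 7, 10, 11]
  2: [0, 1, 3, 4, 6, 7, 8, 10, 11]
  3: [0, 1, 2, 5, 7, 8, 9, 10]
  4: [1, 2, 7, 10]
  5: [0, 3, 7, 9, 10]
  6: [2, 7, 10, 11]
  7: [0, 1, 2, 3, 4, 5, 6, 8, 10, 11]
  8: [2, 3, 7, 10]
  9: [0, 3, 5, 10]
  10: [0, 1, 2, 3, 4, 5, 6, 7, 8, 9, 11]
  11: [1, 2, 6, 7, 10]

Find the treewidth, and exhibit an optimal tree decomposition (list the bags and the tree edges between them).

Each bag holds 5 vertices, so the decomposition has width 4, which upper-bounds the treewidth. Conversely, {0, 3, 5, 9, 10} is a clique of size 5, and the vertices of any clique must share a bag in every tree decomposition; so some bag has ≥ 5 vertices and tw(G) ≥ 4. Therefore the treewidth is 4.

Treewidth 4.
One optimal decomposition is:
Bags: B1 = {2, 6, 7, 10, 11}  B2 = {1, 2, 7, 10, 11}  B3 = {1, 2, 3, 7, 10}  B4 = {0, 2, 3, 7, 10}  B5 = {0, 3, 5, 7, 10}  B6 = {2, 3, 7, 8, 10}  B7 = {0, 3, 5, 9, 10}  B8 = {1, 2, 4, 7, 10}
Tree: B1–B2, B2–B3, B3–B4, B4–B5, B3–B6, B5–B7, B3–B8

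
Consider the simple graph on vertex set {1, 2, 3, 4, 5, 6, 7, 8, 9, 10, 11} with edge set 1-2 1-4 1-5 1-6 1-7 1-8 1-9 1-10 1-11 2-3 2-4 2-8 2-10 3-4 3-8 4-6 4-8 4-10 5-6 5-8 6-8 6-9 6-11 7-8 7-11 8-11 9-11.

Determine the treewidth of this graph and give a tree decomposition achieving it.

The largest bag has 4 vertices, giving width 3; this decomposition certifies tw(G) ≤ 3. On the other hand G contains the 4-clique {1, 2, 4, 8}. A clique must lie in a single bag of any decomposition, so no decomposition can have width below 3. Hence tw(G) = 3 exactly.

Treewidth 3.
One optimal decomposition is:
Bags: B1 = {1, 2, 4, 8}  B2 = {1, 4, 6, 8}  B3 = {1, 6, 8, 11}  B4 = {1, 6, 9, 11}  B5 = {1, 7, 8, 11}  B6 = {1, 2, 4, 10}  B7 = {1, 5, 6, 8}  B8 = {2, 3, 4, 8}
Tree: B1–B2, B2–B3, B3–B4, B3–B5, B1–B6, B2–B7, B1–B8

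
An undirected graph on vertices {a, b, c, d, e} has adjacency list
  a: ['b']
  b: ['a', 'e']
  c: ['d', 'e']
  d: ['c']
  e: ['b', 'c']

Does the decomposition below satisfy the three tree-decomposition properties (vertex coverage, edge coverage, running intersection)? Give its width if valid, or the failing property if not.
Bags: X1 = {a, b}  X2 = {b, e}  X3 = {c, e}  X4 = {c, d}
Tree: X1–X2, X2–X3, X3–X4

Checking the three conditions: (i) the bags cover all of {a, b, c, d, e}; (ii) for each edge, some bag contains both endpoints; (iii) the bags containing any fixed vertex form a subtree. All hold, so the decomposition is valid with width 2 − 1 = 1.

Yes; width 1.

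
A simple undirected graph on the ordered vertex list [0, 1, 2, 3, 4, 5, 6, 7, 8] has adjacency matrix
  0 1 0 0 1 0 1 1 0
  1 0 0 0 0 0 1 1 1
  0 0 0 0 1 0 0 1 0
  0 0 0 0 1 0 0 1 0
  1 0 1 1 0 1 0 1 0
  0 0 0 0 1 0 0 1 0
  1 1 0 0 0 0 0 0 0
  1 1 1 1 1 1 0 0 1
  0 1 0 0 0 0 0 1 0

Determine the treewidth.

2

A width-2 tree decomposition is:
Bags: B1 = {1, 7, 8}  B2 = {0, 1, 7}  B3 = {0, 4, 7}  B4 = {2, 4, 7}  B5 = {4, 5, 7}  B6 = {3, 4, 7}  B7 = {0, 1, 6}
Tree: B1–B2, B2–B3, B3–B4, B4–B5, B5–B6, B2–B7
The largest bag has 3 vertices, giving width 2; this decomposition certifies tw(G) ≤ 2. For the lower bound, the 3 vertices {0, 1, 6} are pairwise adjacent, and any tree decomposition puts a clique entirely inside one bag — forcing width ≥ 2. Combining the bounds, tw(G) = 2.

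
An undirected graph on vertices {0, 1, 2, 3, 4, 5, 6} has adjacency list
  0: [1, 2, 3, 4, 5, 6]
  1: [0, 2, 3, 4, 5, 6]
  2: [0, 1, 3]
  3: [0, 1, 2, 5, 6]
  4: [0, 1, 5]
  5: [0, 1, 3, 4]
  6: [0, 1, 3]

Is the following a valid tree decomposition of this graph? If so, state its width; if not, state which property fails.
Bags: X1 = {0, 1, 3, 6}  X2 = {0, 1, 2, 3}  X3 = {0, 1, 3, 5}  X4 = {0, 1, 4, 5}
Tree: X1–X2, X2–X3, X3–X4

Yes; width 3.

Checking the three conditions: (i) the bags cover all of {0, 1, 2, 3, 4, 5, 6}; (ii) for each edge, some bag contains both endpoints; (iii) the bags containing any fixed vertex form a subtree. All hold, so the decomposition is valid with width 4 − 1 = 3.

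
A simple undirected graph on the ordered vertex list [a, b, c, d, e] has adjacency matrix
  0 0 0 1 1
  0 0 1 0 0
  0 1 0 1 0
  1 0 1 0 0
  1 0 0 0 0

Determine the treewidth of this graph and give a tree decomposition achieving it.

The largest bag has 2 vertices, giving width 1; this decomposition certifies tw(G) ≤ 1. Any graph with an edge has treewidth ≥ 1, and G has the edge e–a. Therefore the treewidth is 1.

Treewidth 1.
Bags: B1 = {a, e}  B2 = {a, d}  B3 = {c, d}  B4 = {b, c}
Tree: B1–B2, B2–B3, B3–B4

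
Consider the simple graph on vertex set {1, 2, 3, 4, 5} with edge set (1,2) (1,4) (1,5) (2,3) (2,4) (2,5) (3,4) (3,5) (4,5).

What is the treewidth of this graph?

3

A width-3 tree decomposition is:
Bags: B1 = {1, 2, 4, 5}  B2 = {2, 3, 4, 5}
Tree: B1–B2
Each bag holds 4 vertices, so the decomposition has width 3, which upper-bounds the treewidth. Conversely, {1, 2, 4, 5} is a clique of size 4, and the vertices of any clique must share a bag in every tree decomposition; so some bag has ≥ 4 vertices and tw(G) ≥ 3. The upper and lower bounds meet at 3, so that is the treewidth.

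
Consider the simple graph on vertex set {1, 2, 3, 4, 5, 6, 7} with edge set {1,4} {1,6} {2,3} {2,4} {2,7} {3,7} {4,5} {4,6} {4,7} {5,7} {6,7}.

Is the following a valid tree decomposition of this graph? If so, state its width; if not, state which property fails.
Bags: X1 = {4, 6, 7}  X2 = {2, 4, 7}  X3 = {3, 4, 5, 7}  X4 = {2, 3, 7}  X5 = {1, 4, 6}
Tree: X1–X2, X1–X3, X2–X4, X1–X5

A tree decomposition must satisfy three properties: every vertex lies in some bag; for every edge, both endpoints lie together in some bag; and for every vertex, the bags containing it form a connected subtree. Here bags containing vertex 3 are not connected in the tree, so the decomposition is invalid.

No — bags containing vertex 3 are not connected in the tree.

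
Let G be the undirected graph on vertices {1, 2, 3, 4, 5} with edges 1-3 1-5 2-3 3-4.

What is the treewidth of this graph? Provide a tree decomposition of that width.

Each bag holds 2 vertices, so the decomposition has width 1, which upper-bounds the treewidth. G has an edge, so its treewidth is at least 1. Combining the bounds, tw(G) = 1.

Treewidth 1.
One optimal decomposition is:
Bags: B1 = {1, 3}  B2 = {3, 4}  B3 = {2, 3}  B4 = {1, 5}
Tree: B1–B2, B1–B3, B1–B4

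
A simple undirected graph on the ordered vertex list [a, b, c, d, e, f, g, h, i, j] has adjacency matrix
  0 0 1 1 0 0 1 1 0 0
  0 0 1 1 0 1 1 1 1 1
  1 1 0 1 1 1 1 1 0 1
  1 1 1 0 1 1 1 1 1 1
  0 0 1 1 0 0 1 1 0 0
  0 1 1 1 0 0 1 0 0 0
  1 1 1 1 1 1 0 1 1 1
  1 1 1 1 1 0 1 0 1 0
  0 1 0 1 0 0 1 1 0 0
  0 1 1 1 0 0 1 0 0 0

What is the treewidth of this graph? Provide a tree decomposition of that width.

Each bag holds 5 vertices, so the decomposition has width 4, which upper-bounds the treewidth. For the lower bound, the 5 vertices {b, c, d, g, j} are pairwise adjacent, and any tree decomposition puts a clique entirely inside one bag — forcing width ≥ 4. The upper and lower bounds meet at 4, so that is the treewidth.

Treewidth 4.
One optimal decomposition is:
Bags: B1 = {c, d, e, g, h}  B2 = {b, c, d, g, h}  B3 = {a, c, d, g, h}  B4 = {b, c, d, g, j}  B5 = {b, c, d, f, g}  B6 = {b, d, g, h, i}
Tree: B1–B2, B2–B3, B2–B4, B2–B5, B2–B6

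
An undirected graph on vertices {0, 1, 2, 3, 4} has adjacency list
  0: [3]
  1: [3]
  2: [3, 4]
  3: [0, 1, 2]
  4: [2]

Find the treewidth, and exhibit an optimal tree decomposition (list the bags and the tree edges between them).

Treewidth 1.
Bags: B1 = {2, 3}  B2 = {0, 3}  B3 = {1, 3}  B4 = {2, 4}
Tree: B1–B2, B2–B3, B1–B4

The largest bag has 2 vertices, giving width 1; this decomposition certifies tw(G) ≤ 1. Any graph with an edge has treewidth ≥ 1, and G has the edge 2–3. Hence tw(G) = 1 exactly.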